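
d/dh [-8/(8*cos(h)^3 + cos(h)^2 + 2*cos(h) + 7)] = 16*(12*sin(h)^2 - cos(h) - 13)*sin(h)/(8*cos(h)^3 + cos(h)^2 + 2*cos(h) + 7)^2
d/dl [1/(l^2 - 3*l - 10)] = (3 - 2*l)/(-l^2 + 3*l + 10)^2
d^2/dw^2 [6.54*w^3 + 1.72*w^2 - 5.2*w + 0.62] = 39.24*w + 3.44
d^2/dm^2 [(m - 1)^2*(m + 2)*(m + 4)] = 12*m^2 + 24*m - 6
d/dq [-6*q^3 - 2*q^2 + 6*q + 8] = -18*q^2 - 4*q + 6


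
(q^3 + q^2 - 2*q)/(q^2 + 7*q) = (q^2 + q - 2)/(q + 7)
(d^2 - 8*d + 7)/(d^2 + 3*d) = (d^2 - 8*d + 7)/(d*(d + 3))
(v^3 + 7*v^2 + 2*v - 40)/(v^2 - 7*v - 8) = (-v^3 - 7*v^2 - 2*v + 40)/(-v^2 + 7*v + 8)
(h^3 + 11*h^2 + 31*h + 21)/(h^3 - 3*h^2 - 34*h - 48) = (h^2 + 8*h + 7)/(h^2 - 6*h - 16)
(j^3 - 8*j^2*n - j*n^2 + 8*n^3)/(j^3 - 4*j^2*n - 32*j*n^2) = (j^2 - n^2)/(j*(j + 4*n))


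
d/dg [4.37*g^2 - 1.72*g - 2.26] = 8.74*g - 1.72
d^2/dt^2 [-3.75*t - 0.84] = 0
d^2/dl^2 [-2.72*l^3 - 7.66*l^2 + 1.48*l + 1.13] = -16.32*l - 15.32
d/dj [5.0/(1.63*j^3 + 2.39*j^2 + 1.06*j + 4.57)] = (-24.45*j^2 - 23.9*j - 5.3)/(1.63*j^3 + 2.39*j^2 + 1.06*j + 4.57)^2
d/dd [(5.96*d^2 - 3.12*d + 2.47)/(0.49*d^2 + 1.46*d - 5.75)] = (10.2304*d^2 - 70.9606*d + 14.3338)/(0.2401*d^4 + 1.4308*d^3 - 3.5034*d^2 - 16.79*d + 33.0625)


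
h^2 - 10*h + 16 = (h - 8)*(h - 2)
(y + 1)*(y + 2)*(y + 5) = y^3 + 8*y^2 + 17*y + 10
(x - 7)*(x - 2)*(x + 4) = x^3 - 5*x^2 - 22*x + 56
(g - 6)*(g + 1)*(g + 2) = g^3 - 3*g^2 - 16*g - 12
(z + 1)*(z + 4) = z^2 + 5*z + 4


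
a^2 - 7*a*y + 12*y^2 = (a - 4*y)*(a - 3*y)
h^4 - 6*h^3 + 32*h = h*(h - 4)^2*(h + 2)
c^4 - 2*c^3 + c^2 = c^2*(c - 1)^2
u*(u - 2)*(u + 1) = u^3 - u^2 - 2*u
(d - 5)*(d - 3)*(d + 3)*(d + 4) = d^4 - d^3 - 29*d^2 + 9*d + 180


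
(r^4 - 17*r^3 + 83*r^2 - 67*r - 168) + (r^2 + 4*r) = r^4 - 17*r^3 + 84*r^2 - 63*r - 168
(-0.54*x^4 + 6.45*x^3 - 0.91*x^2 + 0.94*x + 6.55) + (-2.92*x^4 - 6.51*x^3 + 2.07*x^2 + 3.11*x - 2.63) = -3.46*x^4 - 0.0599999999999996*x^3 + 1.16*x^2 + 4.05*x + 3.92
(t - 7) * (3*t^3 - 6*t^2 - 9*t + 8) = 3*t^4 - 27*t^3 + 33*t^2 + 71*t - 56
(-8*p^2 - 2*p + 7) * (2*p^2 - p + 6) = -16*p^4 + 4*p^3 - 32*p^2 - 19*p + 42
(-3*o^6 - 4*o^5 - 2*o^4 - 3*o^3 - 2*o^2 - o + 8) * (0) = 0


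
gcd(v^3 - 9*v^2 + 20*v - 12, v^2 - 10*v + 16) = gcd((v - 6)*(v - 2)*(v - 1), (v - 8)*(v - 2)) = v - 2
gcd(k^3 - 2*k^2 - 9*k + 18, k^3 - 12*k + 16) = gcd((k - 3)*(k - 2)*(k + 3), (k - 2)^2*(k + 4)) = k - 2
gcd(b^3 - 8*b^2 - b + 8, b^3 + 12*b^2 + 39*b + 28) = b + 1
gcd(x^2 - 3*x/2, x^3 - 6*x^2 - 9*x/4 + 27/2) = x - 3/2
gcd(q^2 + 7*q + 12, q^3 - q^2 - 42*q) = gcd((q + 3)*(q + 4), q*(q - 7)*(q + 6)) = 1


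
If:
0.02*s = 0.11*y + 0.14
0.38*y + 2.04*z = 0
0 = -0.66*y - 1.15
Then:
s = -2.58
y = -1.74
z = 0.32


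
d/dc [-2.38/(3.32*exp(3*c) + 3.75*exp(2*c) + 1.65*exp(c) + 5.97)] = (23.7048*exp(2*c) + 17.85*exp(c) + 3.927)*exp(c)/(3.32*exp(3*c) + 3.75*exp(2*c) + 1.65*exp(c) + 5.97)^2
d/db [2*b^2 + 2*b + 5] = 4*b + 2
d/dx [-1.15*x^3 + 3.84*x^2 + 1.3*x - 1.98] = -3.45*x^2 + 7.68*x + 1.3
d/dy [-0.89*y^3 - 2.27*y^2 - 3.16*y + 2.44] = -2.67*y^2 - 4.54*y - 3.16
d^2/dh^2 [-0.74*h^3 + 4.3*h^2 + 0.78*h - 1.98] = 8.6 - 4.44*h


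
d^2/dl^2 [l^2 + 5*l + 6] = 2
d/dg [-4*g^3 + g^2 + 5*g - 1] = -12*g^2 + 2*g + 5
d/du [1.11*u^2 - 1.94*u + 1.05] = 2.22*u - 1.94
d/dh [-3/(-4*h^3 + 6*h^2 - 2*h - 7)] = 6*(-6*h^2 + 6*h - 1)/(4*h^3 - 6*h^2 + 2*h + 7)^2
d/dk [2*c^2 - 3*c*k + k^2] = -3*c + 2*k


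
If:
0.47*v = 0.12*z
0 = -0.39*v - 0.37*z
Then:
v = 0.00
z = 0.00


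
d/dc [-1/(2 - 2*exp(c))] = -1/(8*sinh(c/2)^2)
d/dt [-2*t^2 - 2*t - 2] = -4*t - 2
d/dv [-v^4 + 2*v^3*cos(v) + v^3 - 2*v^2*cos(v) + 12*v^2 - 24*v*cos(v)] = -2*v^3*sin(v) - 4*v^3 + 2*v^2*sin(v) + 6*v^2*cos(v) + 3*v^2 + 24*v*sin(v) - 4*v*cos(v) + 24*v - 24*cos(v)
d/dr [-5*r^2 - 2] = -10*r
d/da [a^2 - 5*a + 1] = 2*a - 5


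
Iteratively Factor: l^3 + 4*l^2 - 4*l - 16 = (l - 2)*(l^2 + 6*l + 8) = (l - 2)*(l + 4)*(l + 2)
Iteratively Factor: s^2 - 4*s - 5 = (s + 1)*(s - 5)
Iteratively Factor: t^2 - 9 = (t - 3)*(t + 3)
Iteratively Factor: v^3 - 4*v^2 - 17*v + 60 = (v - 5)*(v^2 + v - 12) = (v - 5)*(v - 3)*(v + 4)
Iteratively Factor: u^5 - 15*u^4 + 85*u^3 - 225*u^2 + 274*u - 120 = (u - 5)*(u^4 - 10*u^3 + 35*u^2 - 50*u + 24) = (u - 5)*(u - 2)*(u^3 - 8*u^2 + 19*u - 12) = (u - 5)*(u - 3)*(u - 2)*(u^2 - 5*u + 4) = (u - 5)*(u - 4)*(u - 3)*(u - 2)*(u - 1)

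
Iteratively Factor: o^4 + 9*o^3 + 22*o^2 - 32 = (o + 4)*(o^3 + 5*o^2 + 2*o - 8) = (o - 1)*(o + 4)*(o^2 + 6*o + 8) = (o - 1)*(o + 4)^2*(o + 2)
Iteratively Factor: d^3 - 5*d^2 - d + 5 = (d + 1)*(d^2 - 6*d + 5) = (d - 1)*(d + 1)*(d - 5)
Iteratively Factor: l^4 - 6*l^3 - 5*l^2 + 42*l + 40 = (l + 2)*(l^3 - 8*l^2 + 11*l + 20) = (l - 4)*(l + 2)*(l^2 - 4*l - 5) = (l - 5)*(l - 4)*(l + 2)*(l + 1)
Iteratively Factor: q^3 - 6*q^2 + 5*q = (q - 5)*(q^2 - q) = (q - 5)*(q - 1)*(q)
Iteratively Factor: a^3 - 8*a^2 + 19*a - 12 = (a - 3)*(a^2 - 5*a + 4) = (a - 4)*(a - 3)*(a - 1)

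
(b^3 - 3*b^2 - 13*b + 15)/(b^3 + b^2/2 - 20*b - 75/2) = 2*(b - 1)/(2*b + 5)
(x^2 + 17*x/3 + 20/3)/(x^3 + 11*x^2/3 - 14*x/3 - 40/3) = 1/(x - 2)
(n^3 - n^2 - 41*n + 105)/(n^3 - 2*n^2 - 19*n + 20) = (n^2 + 4*n - 21)/(n^2 + 3*n - 4)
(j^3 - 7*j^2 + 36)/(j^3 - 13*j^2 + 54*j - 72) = (j + 2)/(j - 4)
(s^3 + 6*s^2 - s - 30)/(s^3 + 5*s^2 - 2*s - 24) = (s + 5)/(s + 4)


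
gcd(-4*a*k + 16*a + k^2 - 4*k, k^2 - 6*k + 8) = k - 4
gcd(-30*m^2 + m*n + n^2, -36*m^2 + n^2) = 6*m + n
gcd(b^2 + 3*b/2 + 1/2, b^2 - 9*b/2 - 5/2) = b + 1/2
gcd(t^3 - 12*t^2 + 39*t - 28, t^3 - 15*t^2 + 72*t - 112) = t^2 - 11*t + 28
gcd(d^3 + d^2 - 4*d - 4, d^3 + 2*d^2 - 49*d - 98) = d + 2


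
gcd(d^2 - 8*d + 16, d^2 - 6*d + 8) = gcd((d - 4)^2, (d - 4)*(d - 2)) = d - 4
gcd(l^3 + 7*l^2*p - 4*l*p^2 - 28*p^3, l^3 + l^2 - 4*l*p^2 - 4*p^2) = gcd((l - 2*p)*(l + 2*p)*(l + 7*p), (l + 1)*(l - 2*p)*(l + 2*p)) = -l^2 + 4*p^2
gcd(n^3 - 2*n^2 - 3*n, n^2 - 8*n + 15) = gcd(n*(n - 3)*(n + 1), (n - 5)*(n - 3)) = n - 3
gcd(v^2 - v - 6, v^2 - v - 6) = v^2 - v - 6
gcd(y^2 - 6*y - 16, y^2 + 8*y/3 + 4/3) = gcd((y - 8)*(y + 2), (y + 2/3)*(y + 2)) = y + 2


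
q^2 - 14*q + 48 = (q - 8)*(q - 6)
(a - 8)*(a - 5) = a^2 - 13*a + 40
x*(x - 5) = x^2 - 5*x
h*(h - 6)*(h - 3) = h^3 - 9*h^2 + 18*h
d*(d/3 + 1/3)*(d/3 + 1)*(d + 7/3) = d^4/9 + 19*d^3/27 + 37*d^2/27 + 7*d/9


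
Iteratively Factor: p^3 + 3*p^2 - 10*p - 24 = (p - 3)*(p^2 + 6*p + 8) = (p - 3)*(p + 4)*(p + 2)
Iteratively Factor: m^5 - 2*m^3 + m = (m - 1)*(m^4 + m^3 - m^2 - m) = (m - 1)^2*(m^3 + 2*m^2 + m) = (m - 1)^2*(m + 1)*(m^2 + m) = (m - 1)^2*(m + 1)^2*(m)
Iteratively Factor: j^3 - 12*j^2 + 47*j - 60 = (j - 4)*(j^2 - 8*j + 15) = (j - 5)*(j - 4)*(j - 3)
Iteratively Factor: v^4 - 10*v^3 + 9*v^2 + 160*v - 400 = (v - 4)*(v^3 - 6*v^2 - 15*v + 100) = (v - 5)*(v - 4)*(v^2 - v - 20) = (v - 5)^2*(v - 4)*(v + 4)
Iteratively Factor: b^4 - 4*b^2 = (b + 2)*(b^3 - 2*b^2) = (b - 2)*(b + 2)*(b^2) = b*(b - 2)*(b + 2)*(b)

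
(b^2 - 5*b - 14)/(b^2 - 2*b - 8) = (b - 7)/(b - 4)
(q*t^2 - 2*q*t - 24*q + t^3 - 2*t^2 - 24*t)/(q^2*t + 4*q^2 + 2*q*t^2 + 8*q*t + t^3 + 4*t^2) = (t - 6)/(q + t)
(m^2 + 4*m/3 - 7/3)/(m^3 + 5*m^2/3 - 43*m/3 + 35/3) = (3*m + 7)/(3*m^2 + 8*m - 35)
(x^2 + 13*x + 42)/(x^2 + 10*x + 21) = (x + 6)/(x + 3)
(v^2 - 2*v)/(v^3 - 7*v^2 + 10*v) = 1/(v - 5)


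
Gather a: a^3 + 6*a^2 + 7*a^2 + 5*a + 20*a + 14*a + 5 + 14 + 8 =a^3 + 13*a^2 + 39*a + 27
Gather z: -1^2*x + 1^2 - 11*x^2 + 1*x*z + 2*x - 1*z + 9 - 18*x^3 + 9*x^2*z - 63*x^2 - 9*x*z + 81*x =-18*x^3 - 74*x^2 + 82*x + z*(9*x^2 - 8*x - 1) + 10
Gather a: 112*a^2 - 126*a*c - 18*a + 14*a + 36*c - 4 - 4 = 112*a^2 + a*(-126*c - 4) + 36*c - 8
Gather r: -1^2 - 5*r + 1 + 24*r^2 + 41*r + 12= 24*r^2 + 36*r + 12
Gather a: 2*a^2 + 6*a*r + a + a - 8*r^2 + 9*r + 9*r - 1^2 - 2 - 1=2*a^2 + a*(6*r + 2) - 8*r^2 + 18*r - 4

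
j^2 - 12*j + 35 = (j - 7)*(j - 5)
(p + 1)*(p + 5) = p^2 + 6*p + 5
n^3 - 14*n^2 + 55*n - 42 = (n - 7)*(n - 6)*(n - 1)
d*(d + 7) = d^2 + 7*d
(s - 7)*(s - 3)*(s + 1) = s^3 - 9*s^2 + 11*s + 21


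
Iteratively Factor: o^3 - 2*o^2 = (o)*(o^2 - 2*o) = o*(o - 2)*(o)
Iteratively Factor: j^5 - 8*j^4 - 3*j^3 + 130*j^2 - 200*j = (j - 5)*(j^4 - 3*j^3 - 18*j^2 + 40*j) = (j - 5)^2*(j^3 + 2*j^2 - 8*j) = (j - 5)^2*(j + 4)*(j^2 - 2*j) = j*(j - 5)^2*(j + 4)*(j - 2)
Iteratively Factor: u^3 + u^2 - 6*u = (u)*(u^2 + u - 6) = u*(u - 2)*(u + 3)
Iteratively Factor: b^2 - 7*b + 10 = (b - 2)*(b - 5)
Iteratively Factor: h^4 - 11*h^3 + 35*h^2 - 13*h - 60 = (h - 4)*(h^3 - 7*h^2 + 7*h + 15) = (h - 4)*(h - 3)*(h^2 - 4*h - 5) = (h - 5)*(h - 4)*(h - 3)*(h + 1)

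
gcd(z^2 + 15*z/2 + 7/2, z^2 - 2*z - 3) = 1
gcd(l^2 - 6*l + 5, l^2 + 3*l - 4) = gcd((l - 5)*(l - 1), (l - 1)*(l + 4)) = l - 1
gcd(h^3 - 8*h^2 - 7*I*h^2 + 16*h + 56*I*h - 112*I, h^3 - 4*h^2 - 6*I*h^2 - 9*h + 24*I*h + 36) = h - 4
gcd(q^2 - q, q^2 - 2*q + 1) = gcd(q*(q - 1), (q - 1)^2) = q - 1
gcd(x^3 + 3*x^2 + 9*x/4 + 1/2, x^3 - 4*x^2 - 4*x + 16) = x + 2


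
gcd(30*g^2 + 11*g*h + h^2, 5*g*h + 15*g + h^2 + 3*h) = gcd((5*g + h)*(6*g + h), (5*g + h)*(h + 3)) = 5*g + h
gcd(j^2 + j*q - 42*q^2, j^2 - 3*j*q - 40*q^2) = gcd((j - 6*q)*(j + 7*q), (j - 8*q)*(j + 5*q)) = 1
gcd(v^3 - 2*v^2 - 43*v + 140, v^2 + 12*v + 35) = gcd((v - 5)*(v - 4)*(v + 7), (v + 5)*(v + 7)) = v + 7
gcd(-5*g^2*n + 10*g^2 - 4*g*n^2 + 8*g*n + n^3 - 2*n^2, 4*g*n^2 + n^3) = 1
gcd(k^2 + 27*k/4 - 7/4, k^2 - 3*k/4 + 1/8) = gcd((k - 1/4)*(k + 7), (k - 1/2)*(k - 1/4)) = k - 1/4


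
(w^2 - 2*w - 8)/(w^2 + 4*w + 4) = (w - 4)/(w + 2)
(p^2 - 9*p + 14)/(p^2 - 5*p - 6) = (-p^2 + 9*p - 14)/(-p^2 + 5*p + 6)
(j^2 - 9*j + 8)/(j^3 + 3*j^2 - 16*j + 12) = (j - 8)/(j^2 + 4*j - 12)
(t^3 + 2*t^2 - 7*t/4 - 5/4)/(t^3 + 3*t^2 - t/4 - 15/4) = (2*t + 1)/(2*t + 3)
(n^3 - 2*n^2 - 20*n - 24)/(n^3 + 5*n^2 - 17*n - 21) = (n^3 - 2*n^2 - 20*n - 24)/(n^3 + 5*n^2 - 17*n - 21)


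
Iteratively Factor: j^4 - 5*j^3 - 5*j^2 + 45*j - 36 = (j - 4)*(j^3 - j^2 - 9*j + 9) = (j - 4)*(j - 1)*(j^2 - 9) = (j - 4)*(j - 3)*(j - 1)*(j + 3)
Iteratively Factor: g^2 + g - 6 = (g + 3)*(g - 2)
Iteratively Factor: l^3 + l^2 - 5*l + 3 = (l - 1)*(l^2 + 2*l - 3) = (l - 1)^2*(l + 3)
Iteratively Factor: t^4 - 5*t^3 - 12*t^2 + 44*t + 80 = (t + 2)*(t^3 - 7*t^2 + 2*t + 40) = (t - 4)*(t + 2)*(t^2 - 3*t - 10) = (t - 4)*(t + 2)^2*(t - 5)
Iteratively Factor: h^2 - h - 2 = (h - 2)*(h + 1)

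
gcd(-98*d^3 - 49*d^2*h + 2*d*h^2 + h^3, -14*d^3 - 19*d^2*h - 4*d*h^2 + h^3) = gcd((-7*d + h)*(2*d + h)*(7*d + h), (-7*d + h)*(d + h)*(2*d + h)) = 14*d^2 + 5*d*h - h^2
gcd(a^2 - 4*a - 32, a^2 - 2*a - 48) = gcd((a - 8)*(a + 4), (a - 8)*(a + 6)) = a - 8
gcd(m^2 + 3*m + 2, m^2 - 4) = m + 2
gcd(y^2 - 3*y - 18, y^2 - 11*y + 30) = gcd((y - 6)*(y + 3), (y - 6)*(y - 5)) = y - 6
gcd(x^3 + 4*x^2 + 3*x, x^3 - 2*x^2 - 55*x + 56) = 1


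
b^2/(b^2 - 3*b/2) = 2*b/(2*b - 3)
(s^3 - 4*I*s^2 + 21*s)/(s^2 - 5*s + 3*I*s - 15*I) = s*(s - 7*I)/(s - 5)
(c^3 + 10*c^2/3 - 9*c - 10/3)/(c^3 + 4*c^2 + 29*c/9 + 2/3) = 3*(c^2 + 3*c - 10)/(3*c^2 + 11*c + 6)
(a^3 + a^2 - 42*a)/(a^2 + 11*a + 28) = a*(a - 6)/(a + 4)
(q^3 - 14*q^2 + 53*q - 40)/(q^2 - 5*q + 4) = (q^2 - 13*q + 40)/(q - 4)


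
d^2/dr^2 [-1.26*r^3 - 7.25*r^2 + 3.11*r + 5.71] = -7.56*r - 14.5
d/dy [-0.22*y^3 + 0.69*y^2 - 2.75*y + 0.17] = -0.66*y^2 + 1.38*y - 2.75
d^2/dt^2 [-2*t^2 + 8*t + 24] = -4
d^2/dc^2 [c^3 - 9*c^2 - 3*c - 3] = 6*c - 18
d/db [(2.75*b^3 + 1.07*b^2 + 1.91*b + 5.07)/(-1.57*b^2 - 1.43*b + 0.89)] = (-4.3175*b^4 - 7.865*b^3 + 8.8111*b^2 + 17.8244*b + 8.95)/(2.4649*b^4 + 4.4902*b^3 - 0.7497*b^2 - 2.5454*b + 0.7921)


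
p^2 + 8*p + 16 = (p + 4)^2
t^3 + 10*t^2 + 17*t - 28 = (t - 1)*(t + 4)*(t + 7)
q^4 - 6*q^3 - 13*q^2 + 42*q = q*(q - 7)*(q - 2)*(q + 3)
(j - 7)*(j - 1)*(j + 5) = j^3 - 3*j^2 - 33*j + 35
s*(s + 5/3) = s^2 + 5*s/3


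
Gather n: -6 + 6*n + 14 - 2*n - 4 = 4*n + 4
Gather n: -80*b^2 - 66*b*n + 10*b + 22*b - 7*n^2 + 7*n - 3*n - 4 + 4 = -80*b^2 + 32*b - 7*n^2 + n*(4 - 66*b)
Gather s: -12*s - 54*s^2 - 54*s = -54*s^2 - 66*s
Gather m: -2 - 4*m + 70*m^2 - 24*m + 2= 70*m^2 - 28*m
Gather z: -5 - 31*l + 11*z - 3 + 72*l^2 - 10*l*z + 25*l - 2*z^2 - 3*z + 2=72*l^2 - 6*l - 2*z^2 + z*(8 - 10*l) - 6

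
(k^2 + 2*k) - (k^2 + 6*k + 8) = -4*k - 8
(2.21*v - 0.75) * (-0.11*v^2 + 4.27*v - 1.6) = -0.2431*v^3 + 9.5192*v^2 - 6.7385*v + 1.2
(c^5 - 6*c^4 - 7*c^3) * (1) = c^5 - 6*c^4 - 7*c^3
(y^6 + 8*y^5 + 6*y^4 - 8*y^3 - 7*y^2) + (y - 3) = y^6 + 8*y^5 + 6*y^4 - 8*y^3 - 7*y^2 + y - 3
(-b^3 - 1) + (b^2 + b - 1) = -b^3 + b^2 + b - 2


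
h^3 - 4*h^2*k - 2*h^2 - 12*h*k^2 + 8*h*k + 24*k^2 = (h - 2)*(h - 6*k)*(h + 2*k)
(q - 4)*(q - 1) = q^2 - 5*q + 4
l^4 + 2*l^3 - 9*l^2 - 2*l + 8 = (l - 2)*(l - 1)*(l + 1)*(l + 4)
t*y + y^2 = y*(t + y)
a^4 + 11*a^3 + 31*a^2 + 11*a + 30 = (a + 5)*(a + 6)*(a - I)*(a + I)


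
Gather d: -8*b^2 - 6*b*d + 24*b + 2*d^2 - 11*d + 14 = -8*b^2 + 24*b + 2*d^2 + d*(-6*b - 11) + 14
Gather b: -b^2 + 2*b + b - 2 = -b^2 + 3*b - 2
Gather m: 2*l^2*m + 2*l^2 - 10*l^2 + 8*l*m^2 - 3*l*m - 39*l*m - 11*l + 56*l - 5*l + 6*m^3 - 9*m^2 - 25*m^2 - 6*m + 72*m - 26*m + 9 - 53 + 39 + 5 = -8*l^2 + 40*l + 6*m^3 + m^2*(8*l - 34) + m*(2*l^2 - 42*l + 40)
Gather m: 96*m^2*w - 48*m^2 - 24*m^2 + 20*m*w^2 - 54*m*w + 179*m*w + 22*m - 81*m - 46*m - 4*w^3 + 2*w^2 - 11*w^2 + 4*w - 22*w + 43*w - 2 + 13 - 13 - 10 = m^2*(96*w - 72) + m*(20*w^2 + 125*w - 105) - 4*w^3 - 9*w^2 + 25*w - 12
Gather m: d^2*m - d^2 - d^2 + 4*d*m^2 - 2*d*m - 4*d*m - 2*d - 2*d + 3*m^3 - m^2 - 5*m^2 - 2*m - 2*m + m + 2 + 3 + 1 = -2*d^2 - 4*d + 3*m^3 + m^2*(4*d - 6) + m*(d^2 - 6*d - 3) + 6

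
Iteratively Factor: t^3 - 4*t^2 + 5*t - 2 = (t - 1)*(t^2 - 3*t + 2) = (t - 1)^2*(t - 2)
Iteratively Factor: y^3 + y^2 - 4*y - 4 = (y - 2)*(y^2 + 3*y + 2) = (y - 2)*(y + 2)*(y + 1)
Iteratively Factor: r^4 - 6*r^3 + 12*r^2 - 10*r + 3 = (r - 1)*(r^3 - 5*r^2 + 7*r - 3) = (r - 1)^2*(r^2 - 4*r + 3) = (r - 3)*(r - 1)^2*(r - 1)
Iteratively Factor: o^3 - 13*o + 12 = (o + 4)*(o^2 - 4*o + 3) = (o - 1)*(o + 4)*(o - 3)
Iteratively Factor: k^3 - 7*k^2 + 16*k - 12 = (k - 3)*(k^2 - 4*k + 4) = (k - 3)*(k - 2)*(k - 2)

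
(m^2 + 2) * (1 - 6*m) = -6*m^3 + m^2 - 12*m + 2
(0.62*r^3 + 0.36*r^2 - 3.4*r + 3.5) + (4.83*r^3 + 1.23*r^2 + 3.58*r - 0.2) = 5.45*r^3 + 1.59*r^2 + 0.18*r + 3.3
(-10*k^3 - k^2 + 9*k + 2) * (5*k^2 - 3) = -50*k^5 - 5*k^4 + 75*k^3 + 13*k^2 - 27*k - 6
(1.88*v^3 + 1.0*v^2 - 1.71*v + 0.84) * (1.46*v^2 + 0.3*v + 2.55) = 2.7448*v^5 + 2.024*v^4 + 2.5974*v^3 + 3.2634*v^2 - 4.1085*v + 2.142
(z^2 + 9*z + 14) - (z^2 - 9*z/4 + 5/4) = 45*z/4 + 51/4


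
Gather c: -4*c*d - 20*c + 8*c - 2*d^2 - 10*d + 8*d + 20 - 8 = c*(-4*d - 12) - 2*d^2 - 2*d + 12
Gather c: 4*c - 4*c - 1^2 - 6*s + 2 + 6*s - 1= 0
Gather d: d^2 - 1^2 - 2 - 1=d^2 - 4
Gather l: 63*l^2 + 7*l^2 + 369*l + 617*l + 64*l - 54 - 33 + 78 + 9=70*l^2 + 1050*l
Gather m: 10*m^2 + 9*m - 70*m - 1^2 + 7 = 10*m^2 - 61*m + 6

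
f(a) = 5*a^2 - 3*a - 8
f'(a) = 10*a - 3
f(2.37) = 12.97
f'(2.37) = 20.70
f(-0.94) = -0.76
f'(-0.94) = -12.40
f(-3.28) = 55.63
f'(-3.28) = -35.80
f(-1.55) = 8.66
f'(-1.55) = -18.50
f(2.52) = 16.19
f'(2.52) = 22.20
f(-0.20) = -7.20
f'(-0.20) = -5.00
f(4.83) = 94.15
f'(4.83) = 45.30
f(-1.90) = 15.75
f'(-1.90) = -22.00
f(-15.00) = 1162.00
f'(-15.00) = -153.00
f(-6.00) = 190.00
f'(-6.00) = -63.00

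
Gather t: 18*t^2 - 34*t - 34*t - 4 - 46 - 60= 18*t^2 - 68*t - 110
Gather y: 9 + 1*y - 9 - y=0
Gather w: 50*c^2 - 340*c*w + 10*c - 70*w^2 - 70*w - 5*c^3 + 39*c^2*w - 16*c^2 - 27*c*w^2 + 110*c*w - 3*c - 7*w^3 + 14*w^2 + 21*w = -5*c^3 + 34*c^2 + 7*c - 7*w^3 + w^2*(-27*c - 56) + w*(39*c^2 - 230*c - 49)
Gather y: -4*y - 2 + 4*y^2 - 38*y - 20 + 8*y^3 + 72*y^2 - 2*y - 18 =8*y^3 + 76*y^2 - 44*y - 40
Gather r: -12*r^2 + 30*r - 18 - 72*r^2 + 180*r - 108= -84*r^2 + 210*r - 126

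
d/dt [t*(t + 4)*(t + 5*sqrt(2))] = 3*t^2 + 8*t + 10*sqrt(2)*t + 20*sqrt(2)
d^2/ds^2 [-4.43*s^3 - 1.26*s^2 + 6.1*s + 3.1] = -26.58*s - 2.52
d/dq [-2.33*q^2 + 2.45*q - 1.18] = 2.45 - 4.66*q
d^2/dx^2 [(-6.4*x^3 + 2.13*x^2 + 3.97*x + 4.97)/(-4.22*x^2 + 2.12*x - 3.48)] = (-1.13686837721616e-13*x^5 - 309.95772*x^3 - 626.66436*x^2 + 1081.632*x - 8.86792000000003)/(75.151448*x^6 - 113.261424*x^5 + 242.8188*x^4 - 196.32896*x^3 + 200.2392*x^2 - 77.022144*x + 42.144192)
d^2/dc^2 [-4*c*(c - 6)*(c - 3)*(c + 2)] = 24*c*(7 - 2*c)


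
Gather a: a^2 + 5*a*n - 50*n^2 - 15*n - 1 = a^2 + 5*a*n - 50*n^2 - 15*n - 1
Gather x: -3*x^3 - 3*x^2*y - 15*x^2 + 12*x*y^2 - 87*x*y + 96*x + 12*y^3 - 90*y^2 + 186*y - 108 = -3*x^3 + x^2*(-3*y - 15) + x*(12*y^2 - 87*y + 96) + 12*y^3 - 90*y^2 + 186*y - 108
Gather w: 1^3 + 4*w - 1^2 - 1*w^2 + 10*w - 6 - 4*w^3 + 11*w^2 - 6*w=-4*w^3 + 10*w^2 + 8*w - 6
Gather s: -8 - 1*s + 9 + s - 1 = 0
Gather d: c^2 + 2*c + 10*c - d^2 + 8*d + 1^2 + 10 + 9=c^2 + 12*c - d^2 + 8*d + 20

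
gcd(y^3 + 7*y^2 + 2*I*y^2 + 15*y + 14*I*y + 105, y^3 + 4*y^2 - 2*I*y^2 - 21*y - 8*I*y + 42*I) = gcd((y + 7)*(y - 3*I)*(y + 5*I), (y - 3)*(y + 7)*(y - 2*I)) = y + 7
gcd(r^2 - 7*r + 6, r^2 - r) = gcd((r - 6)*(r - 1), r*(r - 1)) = r - 1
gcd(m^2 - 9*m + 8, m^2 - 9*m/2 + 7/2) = m - 1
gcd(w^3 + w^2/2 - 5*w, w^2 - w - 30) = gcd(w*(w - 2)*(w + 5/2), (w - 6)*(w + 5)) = 1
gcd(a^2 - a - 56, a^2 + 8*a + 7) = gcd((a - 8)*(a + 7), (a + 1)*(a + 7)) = a + 7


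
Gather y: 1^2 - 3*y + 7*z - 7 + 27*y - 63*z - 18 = 24*y - 56*z - 24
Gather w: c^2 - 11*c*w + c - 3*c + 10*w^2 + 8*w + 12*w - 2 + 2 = c^2 - 2*c + 10*w^2 + w*(20 - 11*c)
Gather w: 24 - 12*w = 24 - 12*w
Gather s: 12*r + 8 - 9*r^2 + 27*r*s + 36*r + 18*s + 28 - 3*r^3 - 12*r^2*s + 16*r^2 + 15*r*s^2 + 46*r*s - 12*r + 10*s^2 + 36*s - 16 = -3*r^3 + 7*r^2 + 36*r + s^2*(15*r + 10) + s*(-12*r^2 + 73*r + 54) + 20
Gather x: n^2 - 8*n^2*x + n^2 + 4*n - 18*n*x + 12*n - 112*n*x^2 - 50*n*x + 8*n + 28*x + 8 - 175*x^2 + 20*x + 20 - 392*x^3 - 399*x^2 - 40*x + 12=2*n^2 + 24*n - 392*x^3 + x^2*(-112*n - 574) + x*(-8*n^2 - 68*n + 8) + 40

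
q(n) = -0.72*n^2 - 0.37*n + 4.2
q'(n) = -1.44*n - 0.37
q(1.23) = 2.66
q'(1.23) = -2.14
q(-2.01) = 2.03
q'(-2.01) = 2.52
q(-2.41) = 0.91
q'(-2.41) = 3.10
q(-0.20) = 4.25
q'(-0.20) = -0.08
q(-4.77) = -10.42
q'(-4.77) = 6.50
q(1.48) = 2.08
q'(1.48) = -2.50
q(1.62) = 1.71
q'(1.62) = -2.70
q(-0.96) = 3.89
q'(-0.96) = 1.01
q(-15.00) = -152.25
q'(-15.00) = 21.23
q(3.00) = -3.39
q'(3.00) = -4.69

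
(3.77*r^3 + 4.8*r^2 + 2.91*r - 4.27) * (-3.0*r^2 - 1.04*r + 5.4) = -11.31*r^5 - 18.3208*r^4 + 6.636*r^3 + 35.7036*r^2 + 20.1548*r - 23.058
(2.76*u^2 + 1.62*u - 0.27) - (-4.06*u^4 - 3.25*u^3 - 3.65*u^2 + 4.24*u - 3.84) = 4.06*u^4 + 3.25*u^3 + 6.41*u^2 - 2.62*u + 3.57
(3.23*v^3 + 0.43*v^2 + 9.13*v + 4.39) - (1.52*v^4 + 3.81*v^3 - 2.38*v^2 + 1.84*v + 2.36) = -1.52*v^4 - 0.58*v^3 + 2.81*v^2 + 7.29*v + 2.03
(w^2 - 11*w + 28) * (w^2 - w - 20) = w^4 - 12*w^3 + 19*w^2 + 192*w - 560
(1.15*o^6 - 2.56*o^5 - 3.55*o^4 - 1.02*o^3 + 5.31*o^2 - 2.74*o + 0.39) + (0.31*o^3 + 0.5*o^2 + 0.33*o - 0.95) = 1.15*o^6 - 2.56*o^5 - 3.55*o^4 - 0.71*o^3 + 5.81*o^2 - 2.41*o - 0.56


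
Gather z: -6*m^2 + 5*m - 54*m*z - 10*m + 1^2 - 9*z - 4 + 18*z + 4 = -6*m^2 - 5*m + z*(9 - 54*m) + 1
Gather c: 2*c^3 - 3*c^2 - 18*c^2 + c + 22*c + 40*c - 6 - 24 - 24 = 2*c^3 - 21*c^2 + 63*c - 54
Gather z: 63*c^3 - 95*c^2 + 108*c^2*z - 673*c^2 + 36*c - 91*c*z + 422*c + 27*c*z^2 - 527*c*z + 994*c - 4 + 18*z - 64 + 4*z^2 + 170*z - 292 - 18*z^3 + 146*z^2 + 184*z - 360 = 63*c^3 - 768*c^2 + 1452*c - 18*z^3 + z^2*(27*c + 150) + z*(108*c^2 - 618*c + 372) - 720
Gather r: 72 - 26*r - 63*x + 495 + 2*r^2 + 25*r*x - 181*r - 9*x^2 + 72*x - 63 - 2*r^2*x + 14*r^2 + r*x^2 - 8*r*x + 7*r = r^2*(16 - 2*x) + r*(x^2 + 17*x - 200) - 9*x^2 + 9*x + 504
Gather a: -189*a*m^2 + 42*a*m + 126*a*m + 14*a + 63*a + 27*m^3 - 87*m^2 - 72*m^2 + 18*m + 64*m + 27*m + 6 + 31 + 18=a*(-189*m^2 + 168*m + 77) + 27*m^3 - 159*m^2 + 109*m + 55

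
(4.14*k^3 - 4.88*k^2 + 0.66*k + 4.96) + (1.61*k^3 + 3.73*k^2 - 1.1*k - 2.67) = 5.75*k^3 - 1.15*k^2 - 0.44*k + 2.29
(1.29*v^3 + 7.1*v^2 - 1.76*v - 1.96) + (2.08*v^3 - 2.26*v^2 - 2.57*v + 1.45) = 3.37*v^3 + 4.84*v^2 - 4.33*v - 0.51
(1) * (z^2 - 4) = z^2 - 4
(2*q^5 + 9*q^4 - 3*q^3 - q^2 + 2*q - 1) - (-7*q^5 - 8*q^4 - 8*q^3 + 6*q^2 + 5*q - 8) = 9*q^5 + 17*q^4 + 5*q^3 - 7*q^2 - 3*q + 7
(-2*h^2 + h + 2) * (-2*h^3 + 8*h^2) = 4*h^5 - 18*h^4 + 4*h^3 + 16*h^2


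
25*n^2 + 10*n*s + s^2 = (5*n + s)^2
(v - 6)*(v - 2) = v^2 - 8*v + 12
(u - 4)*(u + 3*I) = u^2 - 4*u + 3*I*u - 12*I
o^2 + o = o*(o + 1)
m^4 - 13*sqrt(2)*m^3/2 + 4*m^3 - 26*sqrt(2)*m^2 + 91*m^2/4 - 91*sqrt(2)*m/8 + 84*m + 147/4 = (m + 1/2)*(m + 7/2)*(m - 7*sqrt(2)/2)*(m - 3*sqrt(2))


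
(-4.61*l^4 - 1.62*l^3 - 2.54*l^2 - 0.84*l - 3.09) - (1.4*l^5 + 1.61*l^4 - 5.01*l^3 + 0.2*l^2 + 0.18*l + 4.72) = -1.4*l^5 - 6.22*l^4 + 3.39*l^3 - 2.74*l^2 - 1.02*l - 7.81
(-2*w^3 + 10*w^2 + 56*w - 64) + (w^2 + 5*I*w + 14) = -2*w^3 + 11*w^2 + 56*w + 5*I*w - 50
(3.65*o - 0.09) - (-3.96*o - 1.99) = 7.61*o + 1.9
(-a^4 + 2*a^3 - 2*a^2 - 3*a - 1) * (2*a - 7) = -2*a^5 + 11*a^4 - 18*a^3 + 8*a^2 + 19*a + 7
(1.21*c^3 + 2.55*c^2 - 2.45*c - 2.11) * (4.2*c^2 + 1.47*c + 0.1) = 5.082*c^5 + 12.4887*c^4 - 6.4205*c^3 - 12.2085*c^2 - 3.3467*c - 0.211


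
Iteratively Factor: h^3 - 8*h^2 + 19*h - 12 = (h - 3)*(h^2 - 5*h + 4) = (h - 3)*(h - 1)*(h - 4)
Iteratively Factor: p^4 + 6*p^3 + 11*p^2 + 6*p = (p + 2)*(p^3 + 4*p^2 + 3*p) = (p + 2)*(p + 3)*(p^2 + p) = p*(p + 2)*(p + 3)*(p + 1)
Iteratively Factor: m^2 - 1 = (m - 1)*(m + 1)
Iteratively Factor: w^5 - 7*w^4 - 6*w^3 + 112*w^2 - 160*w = (w + 4)*(w^4 - 11*w^3 + 38*w^2 - 40*w) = (w - 5)*(w + 4)*(w^3 - 6*w^2 + 8*w) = (w - 5)*(w - 2)*(w + 4)*(w^2 - 4*w) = (w - 5)*(w - 4)*(w - 2)*(w + 4)*(w)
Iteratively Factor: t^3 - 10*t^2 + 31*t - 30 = (t - 3)*(t^2 - 7*t + 10) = (t - 3)*(t - 2)*(t - 5)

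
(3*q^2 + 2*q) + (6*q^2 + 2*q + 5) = 9*q^2 + 4*q + 5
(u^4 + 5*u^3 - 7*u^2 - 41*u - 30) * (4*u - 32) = 4*u^5 - 12*u^4 - 188*u^3 + 60*u^2 + 1192*u + 960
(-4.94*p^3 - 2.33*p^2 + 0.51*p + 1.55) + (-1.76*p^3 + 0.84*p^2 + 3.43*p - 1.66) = -6.7*p^3 - 1.49*p^2 + 3.94*p - 0.11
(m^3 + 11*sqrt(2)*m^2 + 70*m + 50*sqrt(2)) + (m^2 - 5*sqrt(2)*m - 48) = m^3 + m^2 + 11*sqrt(2)*m^2 - 5*sqrt(2)*m + 70*m - 48 + 50*sqrt(2)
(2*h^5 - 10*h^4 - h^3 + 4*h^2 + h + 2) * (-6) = -12*h^5 + 60*h^4 + 6*h^3 - 24*h^2 - 6*h - 12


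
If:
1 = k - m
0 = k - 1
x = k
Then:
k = 1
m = 0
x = 1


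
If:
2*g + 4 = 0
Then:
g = -2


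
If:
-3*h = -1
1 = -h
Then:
No Solution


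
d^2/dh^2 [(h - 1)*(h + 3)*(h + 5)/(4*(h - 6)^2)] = (199*h + 291)/(2*(h^4 - 24*h^3 + 216*h^2 - 864*h + 1296))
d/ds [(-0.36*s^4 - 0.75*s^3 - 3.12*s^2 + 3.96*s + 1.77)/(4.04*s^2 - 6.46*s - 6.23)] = (-2.9088*s^5 + 3.9468*s^4 + 18.6612*s^3 + 18.1743*s^2 + 24.5736*s - 13.2366)/(16.3216*s^4 - 52.1968*s^3 - 8.60680000000001*s^2 + 80.4916*s + 38.8129)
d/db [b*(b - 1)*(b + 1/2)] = 3*b^2 - b - 1/2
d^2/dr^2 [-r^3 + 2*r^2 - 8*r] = 4 - 6*r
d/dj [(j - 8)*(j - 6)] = 2*j - 14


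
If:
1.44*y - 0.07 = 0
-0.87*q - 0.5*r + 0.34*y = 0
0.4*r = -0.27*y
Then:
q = 0.04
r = -0.03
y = 0.05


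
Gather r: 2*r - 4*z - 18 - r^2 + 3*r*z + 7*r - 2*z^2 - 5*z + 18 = -r^2 + r*(3*z + 9) - 2*z^2 - 9*z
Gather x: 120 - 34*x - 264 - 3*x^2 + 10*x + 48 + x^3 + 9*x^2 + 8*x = x^3 + 6*x^2 - 16*x - 96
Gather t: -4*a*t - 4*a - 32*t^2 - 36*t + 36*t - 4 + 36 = -4*a*t - 4*a - 32*t^2 + 32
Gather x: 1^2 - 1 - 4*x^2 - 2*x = -4*x^2 - 2*x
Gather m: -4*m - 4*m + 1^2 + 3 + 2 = 6 - 8*m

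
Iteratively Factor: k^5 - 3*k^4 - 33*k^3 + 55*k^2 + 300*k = (k - 5)*(k^4 + 2*k^3 - 23*k^2 - 60*k) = (k - 5)*(k + 4)*(k^3 - 2*k^2 - 15*k) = k*(k - 5)*(k + 4)*(k^2 - 2*k - 15) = k*(k - 5)^2*(k + 4)*(k + 3)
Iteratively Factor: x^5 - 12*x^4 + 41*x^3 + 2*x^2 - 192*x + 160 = (x - 4)*(x^4 - 8*x^3 + 9*x^2 + 38*x - 40) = (x - 5)*(x - 4)*(x^3 - 3*x^2 - 6*x + 8) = (x - 5)*(x - 4)*(x + 2)*(x^2 - 5*x + 4) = (x - 5)*(x - 4)*(x - 1)*(x + 2)*(x - 4)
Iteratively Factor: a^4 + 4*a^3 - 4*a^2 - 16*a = (a)*(a^3 + 4*a^2 - 4*a - 16) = a*(a + 2)*(a^2 + 2*a - 8) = a*(a + 2)*(a + 4)*(a - 2)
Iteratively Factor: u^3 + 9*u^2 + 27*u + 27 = (u + 3)*(u^2 + 6*u + 9) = (u + 3)^2*(u + 3)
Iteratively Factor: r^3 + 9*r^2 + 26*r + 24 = (r + 3)*(r^2 + 6*r + 8) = (r + 3)*(r + 4)*(r + 2)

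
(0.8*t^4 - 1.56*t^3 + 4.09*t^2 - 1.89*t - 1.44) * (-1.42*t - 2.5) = -1.136*t^5 + 0.2152*t^4 - 1.9078*t^3 - 7.5412*t^2 + 6.7698*t + 3.6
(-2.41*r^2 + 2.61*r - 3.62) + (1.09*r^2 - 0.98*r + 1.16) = -1.32*r^2 + 1.63*r - 2.46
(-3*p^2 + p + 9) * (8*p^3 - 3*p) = -24*p^5 + 8*p^4 + 81*p^3 - 3*p^2 - 27*p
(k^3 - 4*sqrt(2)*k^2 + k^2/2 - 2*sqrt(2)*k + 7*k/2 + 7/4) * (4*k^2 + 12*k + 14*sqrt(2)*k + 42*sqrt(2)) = 4*k^5 - 2*sqrt(2)*k^4 + 14*k^4 - 92*k^3 - 7*sqrt(2)*k^3 - 343*k^2 + 46*sqrt(2)*k^2 - 147*k + 343*sqrt(2)*k/2 + 147*sqrt(2)/2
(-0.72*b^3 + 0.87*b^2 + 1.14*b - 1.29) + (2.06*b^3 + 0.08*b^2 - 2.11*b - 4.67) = 1.34*b^3 + 0.95*b^2 - 0.97*b - 5.96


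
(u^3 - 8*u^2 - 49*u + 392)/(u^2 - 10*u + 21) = (u^2 - u - 56)/(u - 3)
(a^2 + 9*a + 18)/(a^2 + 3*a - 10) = (a^2 + 9*a + 18)/(a^2 + 3*a - 10)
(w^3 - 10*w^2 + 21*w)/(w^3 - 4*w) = (w^2 - 10*w + 21)/(w^2 - 4)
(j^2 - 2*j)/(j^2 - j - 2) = j/(j + 1)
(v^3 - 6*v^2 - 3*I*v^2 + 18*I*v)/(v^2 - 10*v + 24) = v*(v - 3*I)/(v - 4)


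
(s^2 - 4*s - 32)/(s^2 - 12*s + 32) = (s + 4)/(s - 4)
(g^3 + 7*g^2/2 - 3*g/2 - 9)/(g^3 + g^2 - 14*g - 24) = (g - 3/2)/(g - 4)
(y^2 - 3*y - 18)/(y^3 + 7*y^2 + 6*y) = (y^2 - 3*y - 18)/(y*(y^2 + 7*y + 6))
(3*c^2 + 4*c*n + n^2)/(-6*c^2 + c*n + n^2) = (-c - n)/(2*c - n)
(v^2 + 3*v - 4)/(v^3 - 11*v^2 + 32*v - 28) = (v^2 + 3*v - 4)/(v^3 - 11*v^2 + 32*v - 28)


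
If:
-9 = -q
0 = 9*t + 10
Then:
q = 9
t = -10/9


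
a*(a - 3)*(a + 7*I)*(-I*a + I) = -I*a^4 + 7*a^3 + 4*I*a^3 - 28*a^2 - 3*I*a^2 + 21*a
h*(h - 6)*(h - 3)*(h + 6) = h^4 - 3*h^3 - 36*h^2 + 108*h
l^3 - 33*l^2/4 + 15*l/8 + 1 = (l - 8)*(l - 1/2)*(l + 1/4)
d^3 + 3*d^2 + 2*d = d*(d + 1)*(d + 2)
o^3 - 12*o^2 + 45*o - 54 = (o - 6)*(o - 3)^2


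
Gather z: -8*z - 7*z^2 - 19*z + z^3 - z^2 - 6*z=z^3 - 8*z^2 - 33*z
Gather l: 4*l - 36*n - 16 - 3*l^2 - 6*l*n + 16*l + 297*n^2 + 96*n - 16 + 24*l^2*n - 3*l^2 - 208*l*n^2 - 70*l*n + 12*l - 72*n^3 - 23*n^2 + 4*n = l^2*(24*n - 6) + l*(-208*n^2 - 76*n + 32) - 72*n^3 + 274*n^2 + 64*n - 32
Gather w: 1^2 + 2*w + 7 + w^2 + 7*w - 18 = w^2 + 9*w - 10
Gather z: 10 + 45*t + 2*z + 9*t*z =45*t + z*(9*t + 2) + 10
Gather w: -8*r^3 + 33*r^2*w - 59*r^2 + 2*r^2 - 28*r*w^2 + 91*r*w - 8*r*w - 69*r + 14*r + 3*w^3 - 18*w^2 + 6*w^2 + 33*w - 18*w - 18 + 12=-8*r^3 - 57*r^2 - 55*r + 3*w^3 + w^2*(-28*r - 12) + w*(33*r^2 + 83*r + 15) - 6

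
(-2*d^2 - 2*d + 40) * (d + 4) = -2*d^3 - 10*d^2 + 32*d + 160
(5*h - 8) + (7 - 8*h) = -3*h - 1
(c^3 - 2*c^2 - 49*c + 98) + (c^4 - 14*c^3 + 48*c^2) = c^4 - 13*c^3 + 46*c^2 - 49*c + 98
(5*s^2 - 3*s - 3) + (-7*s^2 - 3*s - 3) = -2*s^2 - 6*s - 6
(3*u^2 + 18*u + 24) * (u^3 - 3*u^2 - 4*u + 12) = 3*u^5 + 9*u^4 - 42*u^3 - 108*u^2 + 120*u + 288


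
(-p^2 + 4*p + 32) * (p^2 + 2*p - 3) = -p^4 + 2*p^3 + 43*p^2 + 52*p - 96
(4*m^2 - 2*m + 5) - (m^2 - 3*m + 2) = 3*m^2 + m + 3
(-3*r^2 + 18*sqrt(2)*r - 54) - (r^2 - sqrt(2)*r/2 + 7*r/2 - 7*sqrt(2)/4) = -4*r^2 - 7*r/2 + 37*sqrt(2)*r/2 - 54 + 7*sqrt(2)/4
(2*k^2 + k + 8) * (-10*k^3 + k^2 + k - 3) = -20*k^5 - 8*k^4 - 77*k^3 + 3*k^2 + 5*k - 24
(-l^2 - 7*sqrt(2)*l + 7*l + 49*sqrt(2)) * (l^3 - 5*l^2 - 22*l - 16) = -l^5 - 7*sqrt(2)*l^4 + 12*l^4 - 13*l^3 + 84*sqrt(2)*l^3 - 138*l^2 - 91*sqrt(2)*l^2 - 966*sqrt(2)*l - 112*l - 784*sqrt(2)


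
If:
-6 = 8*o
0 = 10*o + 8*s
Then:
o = -3/4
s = 15/16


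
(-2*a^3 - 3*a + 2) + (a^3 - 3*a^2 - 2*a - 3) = -a^3 - 3*a^2 - 5*a - 1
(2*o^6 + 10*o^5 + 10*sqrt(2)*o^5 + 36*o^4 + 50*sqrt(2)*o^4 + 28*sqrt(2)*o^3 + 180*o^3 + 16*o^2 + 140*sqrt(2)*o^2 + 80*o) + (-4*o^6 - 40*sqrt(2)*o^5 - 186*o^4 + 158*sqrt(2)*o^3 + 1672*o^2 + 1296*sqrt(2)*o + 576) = -2*o^6 - 30*sqrt(2)*o^5 + 10*o^5 - 150*o^4 + 50*sqrt(2)*o^4 + 180*o^3 + 186*sqrt(2)*o^3 + 140*sqrt(2)*o^2 + 1688*o^2 + 80*o + 1296*sqrt(2)*o + 576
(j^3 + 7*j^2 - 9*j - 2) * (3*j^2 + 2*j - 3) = 3*j^5 + 23*j^4 - 16*j^3 - 45*j^2 + 23*j + 6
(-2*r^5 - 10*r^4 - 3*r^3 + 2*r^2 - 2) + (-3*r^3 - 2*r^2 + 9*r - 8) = -2*r^5 - 10*r^4 - 6*r^3 + 9*r - 10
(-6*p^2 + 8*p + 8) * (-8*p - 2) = 48*p^3 - 52*p^2 - 80*p - 16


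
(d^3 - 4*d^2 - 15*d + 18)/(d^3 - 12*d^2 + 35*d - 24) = (d^2 - 3*d - 18)/(d^2 - 11*d + 24)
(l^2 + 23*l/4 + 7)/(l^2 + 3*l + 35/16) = 4*(l + 4)/(4*l + 5)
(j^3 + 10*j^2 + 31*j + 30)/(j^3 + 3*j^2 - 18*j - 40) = (j + 3)/(j - 4)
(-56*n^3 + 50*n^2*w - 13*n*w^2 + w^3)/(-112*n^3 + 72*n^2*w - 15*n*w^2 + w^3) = (-2*n + w)/(-4*n + w)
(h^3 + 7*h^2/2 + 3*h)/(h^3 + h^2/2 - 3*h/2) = (h + 2)/(h - 1)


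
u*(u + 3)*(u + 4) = u^3 + 7*u^2 + 12*u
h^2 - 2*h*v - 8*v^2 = (h - 4*v)*(h + 2*v)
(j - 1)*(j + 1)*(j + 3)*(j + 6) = j^4 + 9*j^3 + 17*j^2 - 9*j - 18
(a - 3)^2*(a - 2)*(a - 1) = a^4 - 9*a^3 + 29*a^2 - 39*a + 18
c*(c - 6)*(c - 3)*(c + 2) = c^4 - 7*c^3 + 36*c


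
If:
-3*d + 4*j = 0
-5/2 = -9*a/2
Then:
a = 5/9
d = 4*j/3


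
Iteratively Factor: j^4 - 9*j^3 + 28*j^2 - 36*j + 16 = (j - 4)*(j^3 - 5*j^2 + 8*j - 4) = (j - 4)*(j - 1)*(j^2 - 4*j + 4) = (j - 4)*(j - 2)*(j - 1)*(j - 2)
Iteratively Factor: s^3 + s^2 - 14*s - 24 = (s + 2)*(s^2 - s - 12) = (s - 4)*(s + 2)*(s + 3)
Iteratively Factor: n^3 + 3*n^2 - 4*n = (n - 1)*(n^2 + 4*n) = n*(n - 1)*(n + 4)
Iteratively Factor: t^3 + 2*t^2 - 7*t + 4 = (t - 1)*(t^2 + 3*t - 4) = (t - 1)*(t + 4)*(t - 1)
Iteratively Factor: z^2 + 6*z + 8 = (z + 4)*(z + 2)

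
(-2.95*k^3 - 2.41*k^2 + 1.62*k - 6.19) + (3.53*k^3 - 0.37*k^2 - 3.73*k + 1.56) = 0.58*k^3 - 2.78*k^2 - 2.11*k - 4.63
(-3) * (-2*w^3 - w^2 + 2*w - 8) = 6*w^3 + 3*w^2 - 6*w + 24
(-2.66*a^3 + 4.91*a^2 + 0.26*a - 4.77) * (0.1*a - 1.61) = -0.266*a^4 + 4.7736*a^3 - 7.8791*a^2 - 0.8956*a + 7.6797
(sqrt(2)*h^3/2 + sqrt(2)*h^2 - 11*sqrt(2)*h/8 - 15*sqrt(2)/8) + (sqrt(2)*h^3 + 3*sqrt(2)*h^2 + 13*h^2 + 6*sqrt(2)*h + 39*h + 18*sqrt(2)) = 3*sqrt(2)*h^3/2 + 4*sqrt(2)*h^2 + 13*h^2 + 37*sqrt(2)*h/8 + 39*h + 129*sqrt(2)/8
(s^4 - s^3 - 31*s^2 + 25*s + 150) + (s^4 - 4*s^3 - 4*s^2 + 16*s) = 2*s^4 - 5*s^3 - 35*s^2 + 41*s + 150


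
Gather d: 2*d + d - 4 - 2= 3*d - 6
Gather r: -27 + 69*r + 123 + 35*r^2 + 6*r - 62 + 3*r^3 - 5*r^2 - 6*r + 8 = 3*r^3 + 30*r^2 + 69*r + 42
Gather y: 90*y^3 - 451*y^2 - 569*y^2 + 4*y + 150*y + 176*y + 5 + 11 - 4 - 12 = 90*y^3 - 1020*y^2 + 330*y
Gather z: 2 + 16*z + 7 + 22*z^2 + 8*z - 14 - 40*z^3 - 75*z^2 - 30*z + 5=-40*z^3 - 53*z^2 - 6*z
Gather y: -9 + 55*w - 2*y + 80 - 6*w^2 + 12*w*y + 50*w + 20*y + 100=-6*w^2 + 105*w + y*(12*w + 18) + 171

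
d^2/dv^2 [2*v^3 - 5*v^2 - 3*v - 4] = 12*v - 10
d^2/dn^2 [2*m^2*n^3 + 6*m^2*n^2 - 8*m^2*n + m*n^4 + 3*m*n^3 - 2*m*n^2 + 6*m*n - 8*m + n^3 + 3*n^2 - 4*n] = 12*m^2*n + 12*m^2 + 12*m*n^2 + 18*m*n - 4*m + 6*n + 6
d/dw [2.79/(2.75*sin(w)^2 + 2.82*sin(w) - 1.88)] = -(15.345*sin(w) + 7.8678)*cos(w)/(2.75*sin(w)^2 + 2.82*sin(w) - 1.88)^2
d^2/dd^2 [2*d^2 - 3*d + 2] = 4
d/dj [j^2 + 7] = 2*j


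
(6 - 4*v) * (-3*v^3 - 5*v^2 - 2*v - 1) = 12*v^4 + 2*v^3 - 22*v^2 - 8*v - 6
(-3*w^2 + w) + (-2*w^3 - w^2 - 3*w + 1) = -2*w^3 - 4*w^2 - 2*w + 1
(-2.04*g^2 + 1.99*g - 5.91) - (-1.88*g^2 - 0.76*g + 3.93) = -0.16*g^2 + 2.75*g - 9.84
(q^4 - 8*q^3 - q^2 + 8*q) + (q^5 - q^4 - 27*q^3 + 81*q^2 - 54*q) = q^5 - 35*q^3 + 80*q^2 - 46*q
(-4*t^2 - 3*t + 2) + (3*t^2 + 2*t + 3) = -t^2 - t + 5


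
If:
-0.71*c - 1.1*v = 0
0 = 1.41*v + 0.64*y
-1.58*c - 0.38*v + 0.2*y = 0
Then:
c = 0.00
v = 0.00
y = 0.00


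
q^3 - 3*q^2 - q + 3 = (q - 3)*(q - 1)*(q + 1)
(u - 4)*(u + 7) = u^2 + 3*u - 28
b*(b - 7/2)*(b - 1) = b^3 - 9*b^2/2 + 7*b/2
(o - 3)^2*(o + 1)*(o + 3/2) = o^4 - 7*o^3/2 - 9*o^2/2 + 27*o/2 + 27/2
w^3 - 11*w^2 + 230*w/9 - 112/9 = (w - 8)*(w - 7/3)*(w - 2/3)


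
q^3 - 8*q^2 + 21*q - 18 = (q - 3)^2*(q - 2)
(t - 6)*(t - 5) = t^2 - 11*t + 30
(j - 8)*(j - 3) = j^2 - 11*j + 24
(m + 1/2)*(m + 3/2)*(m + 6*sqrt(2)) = m^3 + 2*m^2 + 6*sqrt(2)*m^2 + 3*m/4 + 12*sqrt(2)*m + 9*sqrt(2)/2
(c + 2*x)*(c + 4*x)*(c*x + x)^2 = c^4*x^2 + 6*c^3*x^3 + 2*c^3*x^2 + 8*c^2*x^4 + 12*c^2*x^3 + c^2*x^2 + 16*c*x^4 + 6*c*x^3 + 8*x^4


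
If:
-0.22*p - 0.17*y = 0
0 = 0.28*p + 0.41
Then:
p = -1.46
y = 1.89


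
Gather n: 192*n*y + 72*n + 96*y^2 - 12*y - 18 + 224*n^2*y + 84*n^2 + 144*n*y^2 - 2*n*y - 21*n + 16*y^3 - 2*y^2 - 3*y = n^2*(224*y + 84) + n*(144*y^2 + 190*y + 51) + 16*y^3 + 94*y^2 - 15*y - 18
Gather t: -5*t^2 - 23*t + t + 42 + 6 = -5*t^2 - 22*t + 48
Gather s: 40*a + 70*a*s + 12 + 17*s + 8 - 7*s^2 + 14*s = 40*a - 7*s^2 + s*(70*a + 31) + 20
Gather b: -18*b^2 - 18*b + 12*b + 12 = -18*b^2 - 6*b + 12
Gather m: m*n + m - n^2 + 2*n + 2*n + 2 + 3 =m*(n + 1) - n^2 + 4*n + 5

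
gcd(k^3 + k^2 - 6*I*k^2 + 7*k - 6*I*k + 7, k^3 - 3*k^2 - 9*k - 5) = k + 1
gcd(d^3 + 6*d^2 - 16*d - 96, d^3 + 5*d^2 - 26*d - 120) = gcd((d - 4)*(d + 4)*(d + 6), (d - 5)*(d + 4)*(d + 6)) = d^2 + 10*d + 24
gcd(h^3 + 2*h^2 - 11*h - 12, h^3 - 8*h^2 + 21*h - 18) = h - 3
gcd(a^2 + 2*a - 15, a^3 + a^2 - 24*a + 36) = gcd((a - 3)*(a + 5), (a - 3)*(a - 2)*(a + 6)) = a - 3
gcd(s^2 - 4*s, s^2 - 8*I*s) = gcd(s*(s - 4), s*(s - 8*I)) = s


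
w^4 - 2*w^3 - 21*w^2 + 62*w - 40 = (w - 4)*(w - 2)*(w - 1)*(w + 5)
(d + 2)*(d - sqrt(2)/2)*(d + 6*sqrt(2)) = d^3 + 2*d^2 + 11*sqrt(2)*d^2/2 - 6*d + 11*sqrt(2)*d - 12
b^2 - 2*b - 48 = (b - 8)*(b + 6)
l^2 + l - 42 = (l - 6)*(l + 7)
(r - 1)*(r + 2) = r^2 + r - 2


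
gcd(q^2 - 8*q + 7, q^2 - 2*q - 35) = q - 7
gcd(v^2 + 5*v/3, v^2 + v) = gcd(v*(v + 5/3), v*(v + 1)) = v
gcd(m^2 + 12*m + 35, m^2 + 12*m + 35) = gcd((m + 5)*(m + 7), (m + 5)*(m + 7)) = m^2 + 12*m + 35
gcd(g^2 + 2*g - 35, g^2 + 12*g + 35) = g + 7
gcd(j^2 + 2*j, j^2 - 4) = j + 2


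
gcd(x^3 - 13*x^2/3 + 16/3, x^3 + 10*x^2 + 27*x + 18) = x + 1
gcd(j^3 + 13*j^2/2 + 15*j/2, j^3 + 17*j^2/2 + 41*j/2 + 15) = j^2 + 13*j/2 + 15/2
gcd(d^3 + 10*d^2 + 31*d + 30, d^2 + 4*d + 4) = d + 2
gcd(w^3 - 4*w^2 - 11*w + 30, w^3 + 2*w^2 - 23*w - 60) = w^2 - 2*w - 15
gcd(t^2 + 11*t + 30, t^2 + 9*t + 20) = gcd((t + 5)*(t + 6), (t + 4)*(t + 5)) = t + 5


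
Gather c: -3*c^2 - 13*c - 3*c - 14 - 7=-3*c^2 - 16*c - 21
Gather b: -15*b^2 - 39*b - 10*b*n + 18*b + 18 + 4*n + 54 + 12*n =-15*b^2 + b*(-10*n - 21) + 16*n + 72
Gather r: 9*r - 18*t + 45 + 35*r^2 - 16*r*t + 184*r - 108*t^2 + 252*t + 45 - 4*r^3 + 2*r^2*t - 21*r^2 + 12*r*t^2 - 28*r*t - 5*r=-4*r^3 + r^2*(2*t + 14) + r*(12*t^2 - 44*t + 188) - 108*t^2 + 234*t + 90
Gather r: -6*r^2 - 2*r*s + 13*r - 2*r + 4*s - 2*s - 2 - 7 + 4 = -6*r^2 + r*(11 - 2*s) + 2*s - 5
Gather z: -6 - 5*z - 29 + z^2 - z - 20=z^2 - 6*z - 55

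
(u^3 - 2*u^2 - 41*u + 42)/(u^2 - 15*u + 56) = (u^2 + 5*u - 6)/(u - 8)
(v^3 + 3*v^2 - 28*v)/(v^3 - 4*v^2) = (v + 7)/v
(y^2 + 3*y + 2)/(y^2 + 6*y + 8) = (y + 1)/(y + 4)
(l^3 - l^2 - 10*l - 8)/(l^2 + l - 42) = (l^3 - l^2 - 10*l - 8)/(l^2 + l - 42)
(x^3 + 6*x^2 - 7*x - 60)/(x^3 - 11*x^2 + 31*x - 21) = (x^2 + 9*x + 20)/(x^2 - 8*x + 7)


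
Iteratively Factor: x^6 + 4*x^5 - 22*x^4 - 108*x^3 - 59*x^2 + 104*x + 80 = (x + 1)*(x^5 + 3*x^4 - 25*x^3 - 83*x^2 + 24*x + 80) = (x + 1)*(x + 4)*(x^4 - x^3 - 21*x^2 + x + 20) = (x - 5)*(x + 1)*(x + 4)*(x^3 + 4*x^2 - x - 4) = (x - 5)*(x + 1)^2*(x + 4)*(x^2 + 3*x - 4) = (x - 5)*(x - 1)*(x + 1)^2*(x + 4)*(x + 4)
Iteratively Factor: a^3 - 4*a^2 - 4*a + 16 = (a - 4)*(a^2 - 4) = (a - 4)*(a - 2)*(a + 2)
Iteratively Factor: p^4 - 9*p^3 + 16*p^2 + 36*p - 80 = (p - 5)*(p^3 - 4*p^2 - 4*p + 16) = (p - 5)*(p + 2)*(p^2 - 6*p + 8) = (p - 5)*(p - 4)*(p + 2)*(p - 2)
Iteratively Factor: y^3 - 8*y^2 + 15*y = (y - 5)*(y^2 - 3*y) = y*(y - 5)*(y - 3)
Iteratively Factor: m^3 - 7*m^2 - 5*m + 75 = (m - 5)*(m^2 - 2*m - 15) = (m - 5)^2*(m + 3)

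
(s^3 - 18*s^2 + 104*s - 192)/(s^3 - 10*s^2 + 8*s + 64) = (s - 6)/(s + 2)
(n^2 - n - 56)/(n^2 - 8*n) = (n + 7)/n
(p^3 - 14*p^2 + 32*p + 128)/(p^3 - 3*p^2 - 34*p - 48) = (p - 8)/(p + 3)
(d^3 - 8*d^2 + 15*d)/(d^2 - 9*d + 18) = d*(d - 5)/(d - 6)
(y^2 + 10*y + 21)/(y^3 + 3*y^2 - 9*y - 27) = (y + 7)/(y^2 - 9)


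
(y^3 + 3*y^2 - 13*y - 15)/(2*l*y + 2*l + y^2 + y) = (y^2 + 2*y - 15)/(2*l + y)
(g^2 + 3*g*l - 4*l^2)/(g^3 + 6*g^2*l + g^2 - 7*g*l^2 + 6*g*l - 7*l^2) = (g + 4*l)/(g^2 + 7*g*l + g + 7*l)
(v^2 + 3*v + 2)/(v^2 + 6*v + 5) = (v + 2)/(v + 5)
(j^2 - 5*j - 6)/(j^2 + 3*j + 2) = (j - 6)/(j + 2)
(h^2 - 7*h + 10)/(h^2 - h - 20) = (h - 2)/(h + 4)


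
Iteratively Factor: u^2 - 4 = (u + 2)*(u - 2)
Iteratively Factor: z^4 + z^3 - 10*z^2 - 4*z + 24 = (z + 3)*(z^3 - 2*z^2 - 4*z + 8) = (z + 2)*(z + 3)*(z^2 - 4*z + 4) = (z - 2)*(z + 2)*(z + 3)*(z - 2)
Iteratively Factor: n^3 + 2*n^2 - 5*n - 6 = (n - 2)*(n^2 + 4*n + 3) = (n - 2)*(n + 1)*(n + 3)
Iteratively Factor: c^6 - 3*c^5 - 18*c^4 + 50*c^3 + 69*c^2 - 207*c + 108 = (c - 1)*(c^5 - 2*c^4 - 20*c^3 + 30*c^2 + 99*c - 108) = (c - 4)*(c - 1)*(c^4 + 2*c^3 - 12*c^2 - 18*c + 27) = (c - 4)*(c - 1)*(c + 3)*(c^3 - c^2 - 9*c + 9) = (c - 4)*(c - 1)^2*(c + 3)*(c^2 - 9) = (c - 4)*(c - 3)*(c - 1)^2*(c + 3)*(c + 3)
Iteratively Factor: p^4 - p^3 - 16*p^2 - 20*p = (p + 2)*(p^3 - 3*p^2 - 10*p) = (p - 5)*(p + 2)*(p^2 + 2*p) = p*(p - 5)*(p + 2)*(p + 2)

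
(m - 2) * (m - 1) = m^2 - 3*m + 2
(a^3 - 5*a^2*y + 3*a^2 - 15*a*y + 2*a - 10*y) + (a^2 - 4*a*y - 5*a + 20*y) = a^3 - 5*a^2*y + 4*a^2 - 19*a*y - 3*a + 10*y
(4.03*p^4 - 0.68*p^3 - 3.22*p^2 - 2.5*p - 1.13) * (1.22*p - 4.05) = 4.9166*p^5 - 17.1511*p^4 - 1.1744*p^3 + 9.991*p^2 + 8.7464*p + 4.5765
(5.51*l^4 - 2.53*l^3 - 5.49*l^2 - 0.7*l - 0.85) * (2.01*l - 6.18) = 11.0751*l^5 - 39.1371*l^4 + 4.6005*l^3 + 32.5212*l^2 + 2.6175*l + 5.253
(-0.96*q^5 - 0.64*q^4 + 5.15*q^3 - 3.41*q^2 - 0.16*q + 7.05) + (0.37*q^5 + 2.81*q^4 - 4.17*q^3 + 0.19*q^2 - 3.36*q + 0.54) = -0.59*q^5 + 2.17*q^4 + 0.98*q^3 - 3.22*q^2 - 3.52*q + 7.59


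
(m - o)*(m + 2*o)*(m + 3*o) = m^3 + 4*m^2*o + m*o^2 - 6*o^3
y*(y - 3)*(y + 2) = y^3 - y^2 - 6*y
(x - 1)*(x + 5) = x^2 + 4*x - 5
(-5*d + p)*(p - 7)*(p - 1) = -5*d*p^2 + 40*d*p - 35*d + p^3 - 8*p^2 + 7*p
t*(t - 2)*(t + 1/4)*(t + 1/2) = t^4 - 5*t^3/4 - 11*t^2/8 - t/4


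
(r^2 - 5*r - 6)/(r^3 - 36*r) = (r + 1)/(r*(r + 6))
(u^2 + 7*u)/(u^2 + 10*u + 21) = u/(u + 3)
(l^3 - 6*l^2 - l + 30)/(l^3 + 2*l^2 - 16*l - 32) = (l^2 - 8*l + 15)/(l^2 - 16)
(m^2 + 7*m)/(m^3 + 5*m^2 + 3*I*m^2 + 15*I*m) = (m + 7)/(m^2 + m*(5 + 3*I) + 15*I)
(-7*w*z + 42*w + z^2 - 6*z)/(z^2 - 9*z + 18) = (-7*w + z)/(z - 3)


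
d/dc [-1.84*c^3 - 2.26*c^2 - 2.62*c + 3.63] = -5.52*c^2 - 4.52*c - 2.62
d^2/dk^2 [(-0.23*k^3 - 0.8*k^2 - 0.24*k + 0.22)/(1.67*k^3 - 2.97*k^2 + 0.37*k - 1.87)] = (-6.743794*k^6 - 3.16331400000001*k^5 + 8.85166799999999*k^4 - 55.639188*k^3 + 31.078806*k^2 + 5.843574*k - 8.310632)/(4.657463*k^9 - 24.849099*k^8 + 47.288388*k^7 - 52.85478*k^6 + 66.127146*k^5 - 57.637866*k^4 + 29.89978*k^3 - 31.925388*k^2 + 3.881559*k - 6.539203)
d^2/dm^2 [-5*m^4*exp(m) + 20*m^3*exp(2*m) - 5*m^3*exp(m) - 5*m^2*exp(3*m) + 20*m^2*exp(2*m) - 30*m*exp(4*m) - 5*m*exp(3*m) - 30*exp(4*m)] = 5*(-m^4 + 16*m^3*exp(m) - 9*m^3 - 9*m^2*exp(2*m) + 64*m^2*exp(m) - 18*m^2 - 96*m*exp(3*m) - 21*m*exp(2*m) + 56*m*exp(m) - 6*m - 144*exp(3*m) - 8*exp(2*m) + 8*exp(m))*exp(m)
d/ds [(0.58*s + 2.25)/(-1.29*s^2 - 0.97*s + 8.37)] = (0.7482*s^2 + 5.805*s + 7.0371)/(1.6641*s^4 + 2.5026*s^3 - 20.6537*s^2 - 16.2378*s + 70.0569)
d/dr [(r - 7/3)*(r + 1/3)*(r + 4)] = 3*r^2 + 4*r - 79/9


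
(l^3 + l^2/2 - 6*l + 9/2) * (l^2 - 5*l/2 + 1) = l^5 - 2*l^4 - 25*l^3/4 + 20*l^2 - 69*l/4 + 9/2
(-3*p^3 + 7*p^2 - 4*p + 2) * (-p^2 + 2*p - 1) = 3*p^5 - 13*p^4 + 21*p^3 - 17*p^2 + 8*p - 2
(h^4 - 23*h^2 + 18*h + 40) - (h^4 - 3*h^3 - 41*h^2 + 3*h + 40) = 3*h^3 + 18*h^2 + 15*h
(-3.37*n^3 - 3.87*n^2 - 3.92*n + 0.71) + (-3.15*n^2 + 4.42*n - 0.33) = -3.37*n^3 - 7.02*n^2 + 0.5*n + 0.38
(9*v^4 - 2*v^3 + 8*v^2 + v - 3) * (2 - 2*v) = -18*v^5 + 22*v^4 - 20*v^3 + 14*v^2 + 8*v - 6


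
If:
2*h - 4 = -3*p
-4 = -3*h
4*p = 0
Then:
No Solution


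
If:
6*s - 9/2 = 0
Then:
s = 3/4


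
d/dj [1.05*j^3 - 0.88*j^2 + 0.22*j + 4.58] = 3.15*j^2 - 1.76*j + 0.22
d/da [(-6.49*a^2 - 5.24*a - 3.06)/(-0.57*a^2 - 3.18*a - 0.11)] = (17.6514*a^2 - 2.0606*a - 9.1544)/(0.3249*a^4 + 3.6252*a^3 + 10.2378*a^2 + 0.6996*a + 0.0121)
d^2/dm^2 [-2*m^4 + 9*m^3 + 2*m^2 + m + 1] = -24*m^2 + 54*m + 4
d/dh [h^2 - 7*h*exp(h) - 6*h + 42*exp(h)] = -7*h*exp(h) + 2*h + 35*exp(h) - 6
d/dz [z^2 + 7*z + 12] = 2*z + 7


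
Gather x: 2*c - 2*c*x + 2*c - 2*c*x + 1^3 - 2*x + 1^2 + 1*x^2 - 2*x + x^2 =4*c + 2*x^2 + x*(-4*c - 4) + 2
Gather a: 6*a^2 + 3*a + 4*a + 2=6*a^2 + 7*a + 2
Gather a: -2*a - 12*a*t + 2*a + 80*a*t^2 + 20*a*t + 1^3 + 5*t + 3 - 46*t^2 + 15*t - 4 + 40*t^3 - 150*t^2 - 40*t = a*(80*t^2 + 8*t) + 40*t^3 - 196*t^2 - 20*t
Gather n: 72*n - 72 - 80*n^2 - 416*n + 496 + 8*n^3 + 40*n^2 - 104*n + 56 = 8*n^3 - 40*n^2 - 448*n + 480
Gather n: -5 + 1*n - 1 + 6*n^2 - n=6*n^2 - 6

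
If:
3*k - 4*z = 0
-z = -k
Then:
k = 0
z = 0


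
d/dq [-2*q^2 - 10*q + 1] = -4*q - 10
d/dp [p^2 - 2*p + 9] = 2*p - 2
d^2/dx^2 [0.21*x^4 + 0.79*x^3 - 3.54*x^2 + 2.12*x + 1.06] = 2.52*x^2 + 4.74*x - 7.08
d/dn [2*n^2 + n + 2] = 4*n + 1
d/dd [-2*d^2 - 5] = -4*d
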